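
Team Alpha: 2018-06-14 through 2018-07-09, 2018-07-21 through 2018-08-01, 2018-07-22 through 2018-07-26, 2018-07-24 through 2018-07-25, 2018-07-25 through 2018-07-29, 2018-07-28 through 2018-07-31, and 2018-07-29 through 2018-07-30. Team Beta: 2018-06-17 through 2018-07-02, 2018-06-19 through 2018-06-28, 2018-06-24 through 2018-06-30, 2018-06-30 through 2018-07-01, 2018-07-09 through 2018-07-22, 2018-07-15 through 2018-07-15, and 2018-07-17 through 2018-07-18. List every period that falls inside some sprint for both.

Merge the first list: 2018-06-14 through 2018-07-09, 2018-07-21 through 2018-08-01.
Merge the second list: 2018-06-17 through 2018-07-02, 2018-07-09 through 2018-07-22.
2018-06-14 through 2018-07-09 overlaps B on 2018-06-17 through 2018-07-02, 2018-07-09 through 2018-07-09.
2018-07-21 through 2018-08-01 overlaps B on 2018-07-21 through 2018-07-22.

2018-06-17 through 2018-07-02, 2018-07-09 through 2018-07-09, 2018-07-21 through 2018-07-22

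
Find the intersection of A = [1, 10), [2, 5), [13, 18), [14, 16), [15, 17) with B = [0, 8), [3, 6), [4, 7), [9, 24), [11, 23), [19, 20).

Merge the first list: [1, 10), [13, 18).
Merge the second list: [0, 8), [9, 24).
[1, 10) overlaps B on [1, 8), [9, 10).
[13, 18) overlaps B on [13, 18).

[1, 8) ∪ [9, 10) ∪ [13, 18)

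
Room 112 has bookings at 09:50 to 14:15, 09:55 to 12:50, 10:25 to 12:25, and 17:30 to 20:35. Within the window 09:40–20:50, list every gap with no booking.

The merged coverage is 09:50–14:15, 17:30–20:35.
Uncovered inside 09:40–20:50: 09:40–09:50, 14:15–17:30, 20:35–20:50.

09:40–09:50, 14:15–17:30, 20:35–20:50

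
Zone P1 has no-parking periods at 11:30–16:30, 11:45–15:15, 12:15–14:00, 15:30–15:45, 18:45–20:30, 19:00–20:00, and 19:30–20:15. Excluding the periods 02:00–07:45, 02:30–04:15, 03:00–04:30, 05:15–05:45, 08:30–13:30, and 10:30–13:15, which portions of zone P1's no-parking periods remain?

13:30-16:30, 18:45-20:30

Merge the first list: 11:30-16:30, 18:45-20:30.
Merge the second list: 02:00-07:45, 08:30-13:30.
11:30-16:30 minus B → 13:30-16:30.
18:45-20:30: no B overlap → unchanged.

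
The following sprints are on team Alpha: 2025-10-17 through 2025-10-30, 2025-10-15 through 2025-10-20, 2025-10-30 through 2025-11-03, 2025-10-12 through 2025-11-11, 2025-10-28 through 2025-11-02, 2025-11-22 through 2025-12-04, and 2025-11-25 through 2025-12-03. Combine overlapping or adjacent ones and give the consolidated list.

Sort by start: 2025-10-12 through 2025-11-11, 2025-10-15 through 2025-10-20, 2025-10-17 through 2025-10-30, 2025-10-28 through 2025-11-02, 2025-10-30 through 2025-11-03, 2025-11-22 through 2025-12-04, 2025-11-25 through 2025-12-03.
2025-10-15 through 2025-10-20 overlaps/touches 2025-10-12 through 2025-11-11 → extend to 2025-10-12 through 2025-11-11.
2025-10-17 through 2025-10-30 overlaps/touches 2025-10-12 through 2025-11-11 → extend to 2025-10-12 through 2025-11-11.
2025-10-28 through 2025-11-02 overlaps/touches 2025-10-12 through 2025-11-11 → extend to 2025-10-12 through 2025-11-11.
2025-10-30 through 2025-11-03 overlaps/touches 2025-10-12 through 2025-11-11 → extend to 2025-10-12 through 2025-11-11.
2025-11-22 through 2025-12-04 is disjoint → start new block.
2025-11-25 through 2025-12-03 overlaps/touches 2025-11-22 through 2025-12-04 → extend to 2025-11-22 through 2025-12-04.

2025-10-12 through 2025-11-11, 2025-11-22 through 2025-12-04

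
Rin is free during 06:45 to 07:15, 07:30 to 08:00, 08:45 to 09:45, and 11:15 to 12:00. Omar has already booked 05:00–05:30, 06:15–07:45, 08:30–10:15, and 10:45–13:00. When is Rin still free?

06:45–07:15 lies entirely inside B → drops out.
07:30–08:00 with B removed leaves 07:45–08:00.
08:45–09:45 lies entirely inside B → drops out.
11:15–12:00 lies entirely inside B → drops out.

07:45–08:00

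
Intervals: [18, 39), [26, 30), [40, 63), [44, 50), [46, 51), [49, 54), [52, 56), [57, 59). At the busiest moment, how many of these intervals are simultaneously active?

4

At 49, 4 of the intervals are simultaneously active.
No point has more.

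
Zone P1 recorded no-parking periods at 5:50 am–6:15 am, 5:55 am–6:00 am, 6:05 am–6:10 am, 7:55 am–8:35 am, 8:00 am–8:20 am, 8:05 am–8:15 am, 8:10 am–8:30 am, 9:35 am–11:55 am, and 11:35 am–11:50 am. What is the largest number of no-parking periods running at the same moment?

Sweep endpoints in order; track running count of active intervals.
Peak of 4 reached at 8:10 am.

4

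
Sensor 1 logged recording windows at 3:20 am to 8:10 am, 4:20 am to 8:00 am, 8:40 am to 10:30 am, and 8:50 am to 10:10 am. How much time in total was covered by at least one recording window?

Merged: 3:20 am–8:10 am, 8:40 am–10:30 am.
Lengths: 4 h 50 min + 1 h 50 min = 6 h 40 min.

6 h 40 min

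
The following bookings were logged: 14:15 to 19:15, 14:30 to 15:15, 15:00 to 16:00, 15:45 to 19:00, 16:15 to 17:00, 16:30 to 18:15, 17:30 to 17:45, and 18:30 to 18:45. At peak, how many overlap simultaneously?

4

Sweep endpoints in order; track running count of active intervals.
Peak of 4 reached at 16:30.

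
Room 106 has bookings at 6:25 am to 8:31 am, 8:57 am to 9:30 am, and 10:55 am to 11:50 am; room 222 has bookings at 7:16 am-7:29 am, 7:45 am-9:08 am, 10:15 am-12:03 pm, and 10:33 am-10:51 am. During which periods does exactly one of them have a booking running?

B, merged: 7:16 am–7:29 am, 7:45 am–9:08 am, 10:15 am–12:03 pm.
Only in the first: 6:25 am–7:16 am, 7:29 am–7:45 am, 9:08 am–9:30 am.
Only in the second: 8:31 am–8:57 am, 10:15 am–10:55 am, 11:50 am–12:03 pm.
Together these are the periods covered by exactly one.

6:25 am–7:16 am, 7:29 am–7:45 am, 8:31 am–8:57 am, 9:08 am–9:30 am, 10:15 am–10:55 am, 11:50 am–12:03 pm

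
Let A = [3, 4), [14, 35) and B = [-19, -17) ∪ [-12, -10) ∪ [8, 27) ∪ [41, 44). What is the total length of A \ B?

A \ B = [3, 4), [27, 35).
Total: 1 + 8 = 9.

9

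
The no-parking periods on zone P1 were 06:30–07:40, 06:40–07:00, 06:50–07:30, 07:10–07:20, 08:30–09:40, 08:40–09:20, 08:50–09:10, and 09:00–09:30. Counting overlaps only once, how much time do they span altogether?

2 h 20 min

Merged: 06:30-07:40, 08:30-09:40.
Lengths: 1 h 10 min + 1 h 10 min = 2 h 20 min.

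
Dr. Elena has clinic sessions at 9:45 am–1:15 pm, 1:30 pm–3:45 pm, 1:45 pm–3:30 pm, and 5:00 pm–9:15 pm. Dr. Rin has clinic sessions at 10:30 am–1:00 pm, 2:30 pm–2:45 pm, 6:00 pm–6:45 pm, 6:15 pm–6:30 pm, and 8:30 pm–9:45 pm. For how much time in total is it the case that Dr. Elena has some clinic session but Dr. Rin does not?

Merge the first list: 9:45 am–1:15 pm, 1:30 pm–3:45 pm, 5:00 pm–9:15 pm.
Merge the second list: 10:30 am–1:00 pm, 2:30 pm–2:45 pm, 6:00 pm–6:45 pm, 8:30 pm–9:45 pm.
A \ B = 9:45 am–10:30 am, 1:00 pm–1:15 pm, 1:30 pm–2:30 pm, 2:45 pm–3:45 pm, 5:00 pm–6:00 pm, 6:45 pm–8:30 pm.
Total: 45 min + 15 min + 1 h + 1 h + 1 h + 1 h 45 min = 5 h 45 min.

5 h 45 min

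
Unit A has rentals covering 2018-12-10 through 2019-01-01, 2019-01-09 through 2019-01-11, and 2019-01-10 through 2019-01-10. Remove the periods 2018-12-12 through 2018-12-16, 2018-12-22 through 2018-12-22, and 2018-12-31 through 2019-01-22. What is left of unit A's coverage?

2018-12-10 through 2018-12-11, 2018-12-17 through 2018-12-21, 2018-12-23 through 2018-12-30

Merge the first list: 2018-12-10 through 2019-01-01, 2019-01-09 through 2019-01-11.
2018-12-10 through 2019-01-01 \ B = 2018-12-10 through 2018-12-11, 2018-12-17 through 2018-12-21, 2018-12-23 through 2018-12-30.
2019-01-09 through 2019-01-11: entirely removed.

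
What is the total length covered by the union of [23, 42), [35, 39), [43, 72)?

Merged: [23, 42), [43, 72).
Lengths: 19 + 29 = 48.

48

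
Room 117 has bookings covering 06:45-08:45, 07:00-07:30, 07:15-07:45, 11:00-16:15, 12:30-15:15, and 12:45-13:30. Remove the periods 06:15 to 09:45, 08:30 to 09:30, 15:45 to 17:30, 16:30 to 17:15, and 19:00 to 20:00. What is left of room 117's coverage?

11:00-15:45

A, merged: 06:45-08:45, 11:00-16:15.
B, merged: 06:15-09:45, 15:45-17:30, 19:00-20:00.
06:45-08:45: entirely removed.
11:00-16:15 \ B = 11:00-15:45.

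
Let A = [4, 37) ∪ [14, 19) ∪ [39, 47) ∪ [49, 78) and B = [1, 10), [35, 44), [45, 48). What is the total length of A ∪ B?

A, merged: [4, 37), [39, 47), [49, 78).
A ∪ B = [1, 48), [49, 78).
Total: 47 + 29 = 76.

76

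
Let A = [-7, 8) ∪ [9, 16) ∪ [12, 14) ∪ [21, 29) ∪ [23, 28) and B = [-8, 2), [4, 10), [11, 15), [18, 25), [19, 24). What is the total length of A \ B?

8

Merge the first list: [-7, 8), [9, 16), [21, 29).
Merge the second list: [-8, 2), [4, 10), [11, 15), [18, 25).
A \ B = [2, 4), [10, 11), [15, 16), [25, 29).
Total: 2 + 1 + 1 + 4 = 8.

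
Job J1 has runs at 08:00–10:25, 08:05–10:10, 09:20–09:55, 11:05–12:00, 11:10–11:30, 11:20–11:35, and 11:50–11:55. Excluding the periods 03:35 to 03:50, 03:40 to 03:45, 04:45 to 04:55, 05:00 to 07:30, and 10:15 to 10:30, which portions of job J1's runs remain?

08:00–10:15, 11:05–12:00

First set merges to 08:00–10:25, 11:05–12:00.
Second set merges to 03:35–03:50, 04:45–04:55, 05:00–07:30, 10:15–10:30.
08:00–10:25 \ B = 08:00–10:15.
11:05–12:00: nothing removed.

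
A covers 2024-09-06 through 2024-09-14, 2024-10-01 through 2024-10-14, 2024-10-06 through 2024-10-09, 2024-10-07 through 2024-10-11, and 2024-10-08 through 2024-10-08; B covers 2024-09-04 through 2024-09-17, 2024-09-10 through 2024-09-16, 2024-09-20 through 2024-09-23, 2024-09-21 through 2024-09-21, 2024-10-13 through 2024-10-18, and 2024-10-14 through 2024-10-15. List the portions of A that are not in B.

First set merges to 2024-09-06 through 2024-09-14, 2024-10-01 through 2024-10-14.
Second set merges to 2024-09-04 through 2024-09-17, 2024-09-20 through 2024-09-23, 2024-10-13 through 2024-10-18.
2024-09-06 through 2024-09-14: entirely removed.
2024-10-01 through 2024-10-14 \ B = 2024-10-01 through 2024-10-12.

2024-10-01 through 2024-10-12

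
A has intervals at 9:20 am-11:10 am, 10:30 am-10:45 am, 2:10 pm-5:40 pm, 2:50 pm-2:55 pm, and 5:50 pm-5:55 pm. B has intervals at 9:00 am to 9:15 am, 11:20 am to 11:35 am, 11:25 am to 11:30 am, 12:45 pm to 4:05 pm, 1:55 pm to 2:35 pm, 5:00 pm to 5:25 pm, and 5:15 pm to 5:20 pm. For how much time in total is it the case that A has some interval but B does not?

A, merged: 9:20 am–11:10 am, 2:10 pm–5:40 pm, 5:50 pm–5:55 pm.
B, merged: 9:00 am–9:15 am, 11:20 am–11:35 am, 12:45 pm–4:05 pm, 5:00 pm–5:25 pm.
A \ B = 9:20 am–11:10 am, 4:05 pm–5:00 pm, 5:25 pm–5:40 pm, 5:50 pm–5:55 pm.
Total: 1 h 50 min + 55 min + 15 min + 5 min = 3 h 5 min.

3 h 5 min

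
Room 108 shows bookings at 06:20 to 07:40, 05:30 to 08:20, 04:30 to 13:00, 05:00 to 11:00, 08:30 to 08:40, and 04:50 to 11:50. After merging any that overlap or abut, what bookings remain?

Sort by start: 04:30-13:00, 04:50-11:50, 05:00-11:00, 05:30-08:20, 06:20-07:40, 08:30-08:40.
04:50-11:50 overlaps/touches 04:30-13:00 → extend to 04:30-13:00.
05:00-11:00 overlaps/touches 04:30-13:00 → extend to 04:30-13:00.
05:30-08:20 overlaps/touches 04:30-13:00 → extend to 04:30-13:00.
06:20-07:40 overlaps/touches 04:30-13:00 → extend to 04:30-13:00.
08:30-08:40 overlaps/touches 04:30-13:00 → extend to 04:30-13:00.

04:30-13:00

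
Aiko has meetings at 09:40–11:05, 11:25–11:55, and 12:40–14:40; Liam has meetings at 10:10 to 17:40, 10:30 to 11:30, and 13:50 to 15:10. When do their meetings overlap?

10:10-11:05, 11:25-11:55, 12:40-14:40

Second set merges to 10:10-17:40.
09:40-11:05 ∩ B → 10:10-11:05.
11:25-11:55 ∩ B → 11:25-11:55.
12:40-14:40 ∩ B → 12:40-14:40.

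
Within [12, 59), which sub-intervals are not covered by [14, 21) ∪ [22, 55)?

After merging, the occupied span is [14, 21), [22, 55).
Gaps within [12, 59): [12, 14), [21, 22), [55, 59).

[12, 14) ∪ [21, 22) ∪ [55, 59)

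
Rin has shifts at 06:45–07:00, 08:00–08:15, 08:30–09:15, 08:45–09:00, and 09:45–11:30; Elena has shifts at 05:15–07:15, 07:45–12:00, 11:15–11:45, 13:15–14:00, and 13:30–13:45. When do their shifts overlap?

Merge the first list: 06:45–07:00, 08:00–08:15, 08:30–09:15, 09:45–11:30.
Merge the second list: 05:15–07:15, 07:45–12:00, 13:15–14:00.
06:45–07:00 meets the second set on 06:45–07:00.
08:00–08:15 meets the second set on 08:00–08:15.
08:30–09:15 meets the second set on 08:30–09:15.
09:45–11:30 meets the second set on 09:45–11:30.

06:45–07:00, 08:00–08:15, 08:30–09:15, 09:45–11:30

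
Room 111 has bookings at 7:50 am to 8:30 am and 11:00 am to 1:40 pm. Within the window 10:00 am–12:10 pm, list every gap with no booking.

After merging, the occupied span is 7:50 am–8:30 am, 11:00 am–1:40 pm.
Gaps within 10:00 am–12:10 pm: 10:00 am–11:00 am.

10:00 am–11:00 am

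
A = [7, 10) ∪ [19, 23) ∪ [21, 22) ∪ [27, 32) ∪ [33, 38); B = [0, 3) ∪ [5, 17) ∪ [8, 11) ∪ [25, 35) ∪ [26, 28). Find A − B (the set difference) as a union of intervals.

A, merged: [7, 10), [19, 23), [27, 32), [33, 38).
B, merged: [0, 3), [5, 17), [25, 35).
[7, 10) lies entirely inside B → drops out.
[19, 23) is untouched.
[27, 32) lies entirely inside B → drops out.
[33, 38) with B removed leaves [35, 38).

[19, 23) ∪ [35, 38)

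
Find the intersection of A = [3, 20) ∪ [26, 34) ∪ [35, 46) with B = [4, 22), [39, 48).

[3, 20) ∩ B → [4, 20).
[26, 34) meets no B interval.
[35, 46) ∩ B → [39, 46).

[4, 20) ∪ [39, 46)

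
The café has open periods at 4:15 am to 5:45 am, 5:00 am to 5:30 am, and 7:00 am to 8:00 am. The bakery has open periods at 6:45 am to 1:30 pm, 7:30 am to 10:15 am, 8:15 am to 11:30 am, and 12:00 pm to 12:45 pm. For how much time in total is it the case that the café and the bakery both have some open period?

1 h

Merge the first list: 4:15 am-5:45 am, 7:00 am-8:00 am.
Merge the second list: 6:45 am-1:30 pm.
A ∩ B = 7:00 am-8:00 am.
Total: 1 h.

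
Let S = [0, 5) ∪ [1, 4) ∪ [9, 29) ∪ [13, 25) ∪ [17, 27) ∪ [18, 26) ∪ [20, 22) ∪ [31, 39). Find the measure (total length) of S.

33

Merged: [0, 5), [9, 29), [31, 39).
Lengths: 5 + 20 + 8 = 33.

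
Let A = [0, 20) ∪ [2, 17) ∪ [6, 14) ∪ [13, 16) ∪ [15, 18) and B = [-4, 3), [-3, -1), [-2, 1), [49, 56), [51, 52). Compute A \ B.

Merge the first list: [0, 20).
Merge the second list: [-4, 3), [49, 56).
[0, 20) with B removed leaves [3, 20).

[3, 20)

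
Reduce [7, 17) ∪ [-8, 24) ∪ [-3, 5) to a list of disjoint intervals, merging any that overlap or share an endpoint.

Sort by start: [-8, 24), [-3, 5), [7, 17).
[-3, 5) overlaps/touches [-8, 24) → extend to [-8, 24).
[7, 17) overlaps/touches [-8, 24) → extend to [-8, 24).

[-8, 24)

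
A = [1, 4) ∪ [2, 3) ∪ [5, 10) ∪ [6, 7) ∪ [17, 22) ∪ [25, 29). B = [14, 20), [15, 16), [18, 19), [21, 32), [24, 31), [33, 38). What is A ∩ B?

A, merged: [1, 4), [5, 10), [17, 22), [25, 29).
B, merged: [14, 20), [21, 32), [33, 38).
[1, 4) meets no B interval.
[5, 10) meets no B interval.
[17, 22) ∩ B → [17, 20), [21, 22).
[25, 29) ∩ B → [25, 29).

[17, 20) ∪ [21, 22) ∪ [25, 29)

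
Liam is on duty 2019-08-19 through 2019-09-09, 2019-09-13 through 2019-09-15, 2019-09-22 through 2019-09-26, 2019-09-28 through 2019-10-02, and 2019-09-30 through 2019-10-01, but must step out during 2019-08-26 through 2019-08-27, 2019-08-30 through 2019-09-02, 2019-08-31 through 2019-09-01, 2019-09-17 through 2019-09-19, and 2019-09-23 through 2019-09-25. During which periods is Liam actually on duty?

2019-08-19 through 2019-08-25, 2019-08-28 through 2019-08-29, 2019-09-03 through 2019-09-09, 2019-09-13 through 2019-09-15, 2019-09-22 through 2019-09-22, 2019-09-26 through 2019-09-26, 2019-09-28 through 2019-10-02

Merge the first list: 2019-08-19 through 2019-09-09, 2019-09-13 through 2019-09-15, 2019-09-22 through 2019-09-26, 2019-09-28 through 2019-10-02.
Merge the second list: 2019-08-26 through 2019-08-27, 2019-08-30 through 2019-09-02, 2019-09-17 through 2019-09-19, 2019-09-23 through 2019-09-25.
2019-08-19 through 2019-09-09 \ B = 2019-08-19 through 2019-08-25, 2019-08-28 through 2019-08-29, 2019-09-03 through 2019-09-09.
2019-09-13 through 2019-09-15: nothing removed.
2019-09-22 through 2019-09-26 \ B = 2019-09-22 through 2019-09-22, 2019-09-26 through 2019-09-26.
2019-09-28 through 2019-10-02: nothing removed.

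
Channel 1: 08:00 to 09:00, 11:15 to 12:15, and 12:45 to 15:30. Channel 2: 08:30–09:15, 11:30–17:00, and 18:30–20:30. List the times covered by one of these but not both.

08:00-08:30, 09:00-09:15, 11:15-11:30, 12:15-12:45, 15:30-17:00, 18:30-20:30

A \ B = 08:00-08:30, 11:15-11:30.
B \ A = 09:00-09:15, 12:15-12:45, 15:30-17:00, 18:30-20:30.
Union of the two gives the symmetric difference.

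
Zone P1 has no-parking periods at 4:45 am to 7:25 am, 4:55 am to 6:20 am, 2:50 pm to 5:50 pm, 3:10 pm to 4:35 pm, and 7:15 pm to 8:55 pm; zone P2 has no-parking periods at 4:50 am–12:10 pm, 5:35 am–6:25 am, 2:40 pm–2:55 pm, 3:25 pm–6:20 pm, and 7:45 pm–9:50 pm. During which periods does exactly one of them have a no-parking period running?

A, merged: 4:45 am-7:25 am, 2:50 pm-5:50 pm, 7:15 pm-8:55 pm.
B, merged: 4:50 am-12:10 pm, 2:40 pm-2:55 pm, 3:25 pm-6:20 pm, 7:45 pm-9:50 pm.
A \ B = 4:45 am-4:50 am, 2:55 pm-3:25 pm, 7:15 pm-7:45 pm.
B \ A = 7:25 am-12:10 pm, 2:40 pm-2:50 pm, 5:50 pm-6:20 pm, 8:55 pm-9:50 pm.
Union of the two gives the symmetric difference.

4:45 am-4:50 am, 7:25 am-12:10 pm, 2:40 pm-2:50 pm, 2:55 pm-3:25 pm, 5:50 pm-6:20 pm, 7:15 pm-7:45 pm, 8:55 pm-9:50 pm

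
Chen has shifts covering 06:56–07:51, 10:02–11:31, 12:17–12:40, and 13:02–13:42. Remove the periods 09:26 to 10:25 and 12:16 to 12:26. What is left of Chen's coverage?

06:56–07:51, 10:25–11:31, 12:26–12:40, 13:02–13:42

06:56–07:51 is untouched.
10:02–11:31 with B removed leaves 10:25–11:31.
12:17–12:40 with B removed leaves 12:26–12:40.
13:02–13:42 is untouched.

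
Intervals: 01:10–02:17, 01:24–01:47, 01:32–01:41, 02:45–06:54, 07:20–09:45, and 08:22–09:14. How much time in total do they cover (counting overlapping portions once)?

7 h 41 min

Merged: 01:10–02:17, 02:45–06:54, 07:20–09:45.
Lengths: 1 h 7 min + 4 h 9 min + 2 h 25 min = 7 h 41 min.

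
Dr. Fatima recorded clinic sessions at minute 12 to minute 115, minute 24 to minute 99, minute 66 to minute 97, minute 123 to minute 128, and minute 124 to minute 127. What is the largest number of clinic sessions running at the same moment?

3

Walk the sorted start/end points keeping a running depth.
The depth first hits 3 at minute 66.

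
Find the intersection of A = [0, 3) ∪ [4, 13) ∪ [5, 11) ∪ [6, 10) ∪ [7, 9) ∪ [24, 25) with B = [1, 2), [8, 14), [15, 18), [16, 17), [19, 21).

A, merged: [0, 3), [4, 13), [24, 25).
B, merged: [1, 2), [8, 14), [15, 18), [19, 21).
[0, 3) ∩ B → [1, 2).
[4, 13) ∩ B → [8, 13).
[24, 25) meets no B interval.

[1, 2) ∪ [8, 13)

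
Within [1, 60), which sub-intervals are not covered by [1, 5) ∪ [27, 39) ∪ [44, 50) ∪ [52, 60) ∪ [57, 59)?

[5, 27) ∪ [39, 44) ∪ [50, 52)

The merged coverage is [1, 5), [27, 39), [44, 50), [52, 60).
Uncovered inside [1, 60): [5, 27), [39, 44), [50, 52).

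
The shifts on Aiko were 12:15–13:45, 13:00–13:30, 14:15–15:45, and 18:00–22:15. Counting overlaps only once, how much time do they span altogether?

Merged: 12:15–13:45, 14:15–15:45, 18:00–22:15.
Lengths: 1 h 30 min + 1 h 30 min + 4 h 15 min = 7 h 15 min.

7 h 15 min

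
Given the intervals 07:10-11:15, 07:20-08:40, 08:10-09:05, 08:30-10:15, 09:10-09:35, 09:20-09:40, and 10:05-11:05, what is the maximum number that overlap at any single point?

4

Walk the sorted start/end points keeping a running depth.
The depth first hits 4 at 08:30.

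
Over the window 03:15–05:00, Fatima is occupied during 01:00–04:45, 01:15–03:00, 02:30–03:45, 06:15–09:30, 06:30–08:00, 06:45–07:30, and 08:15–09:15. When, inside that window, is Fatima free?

The merged coverage is 01:00–04:45, 06:15–09:30.
Complement within 03:15–05:00: 04:45–05:00.

04:45–05:00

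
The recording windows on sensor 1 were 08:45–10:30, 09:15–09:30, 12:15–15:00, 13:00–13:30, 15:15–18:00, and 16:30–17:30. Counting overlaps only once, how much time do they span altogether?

7 h 15 min

Merged: 08:45–10:30, 12:15–15:00, 15:15–18:00.
Lengths: 1 h 45 min + 2 h 45 min + 2 h 45 min = 7 h 15 min.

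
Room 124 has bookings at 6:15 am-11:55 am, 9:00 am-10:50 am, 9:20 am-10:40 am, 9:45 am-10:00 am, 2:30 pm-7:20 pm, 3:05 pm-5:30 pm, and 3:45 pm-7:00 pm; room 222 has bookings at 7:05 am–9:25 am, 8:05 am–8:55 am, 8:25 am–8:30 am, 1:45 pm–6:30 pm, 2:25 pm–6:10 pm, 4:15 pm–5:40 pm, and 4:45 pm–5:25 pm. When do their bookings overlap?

A, merged: 6:15 am-11:55 am, 2:30 pm-7:20 pm.
B, merged: 7:05 am-9:25 am, 1:45 pm-6:30 pm.
6:15 am-11:55 am meets the second set on 7:05 am-9:25 am.
2:30 pm-7:20 pm meets the second set on 2:30 pm-6:30 pm.

7:05 am-9:25 am, 2:30 pm-6:30 pm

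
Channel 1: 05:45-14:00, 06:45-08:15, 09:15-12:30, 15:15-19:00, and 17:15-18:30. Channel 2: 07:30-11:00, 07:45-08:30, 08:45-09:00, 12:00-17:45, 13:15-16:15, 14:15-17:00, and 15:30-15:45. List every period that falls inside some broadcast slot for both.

07:30–11:00, 12:00–14:00, 15:15–17:45

Merge the first list: 05:45–14:00, 15:15–19:00.
Merge the second list: 07:30–11:00, 12:00–17:45.
05:45–14:00 ∩ B → 07:30–11:00, 12:00–14:00.
15:15–19:00 ∩ B → 15:15–17:45.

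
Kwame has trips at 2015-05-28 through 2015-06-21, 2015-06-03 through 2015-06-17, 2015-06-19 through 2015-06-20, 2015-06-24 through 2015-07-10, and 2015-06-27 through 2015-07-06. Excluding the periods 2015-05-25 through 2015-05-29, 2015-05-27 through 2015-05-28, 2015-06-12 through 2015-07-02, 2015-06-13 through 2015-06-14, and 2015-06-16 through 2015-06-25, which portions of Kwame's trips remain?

2015-05-30 through 2015-06-11, 2015-07-03 through 2015-07-10

Merge the first list: 2015-05-28 through 2015-06-21, 2015-06-24 through 2015-07-10.
Merge the second list: 2015-05-25 through 2015-05-29, 2015-06-12 through 2015-07-02.
2015-05-28 through 2015-06-21 \ B = 2015-05-30 through 2015-06-11.
2015-06-24 through 2015-07-10 \ B = 2015-07-03 through 2015-07-10.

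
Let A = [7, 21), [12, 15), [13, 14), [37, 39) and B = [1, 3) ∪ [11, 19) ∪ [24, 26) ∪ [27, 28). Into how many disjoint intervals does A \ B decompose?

First set merges to [7, 21), [37, 39).
A \ B = [7, 11), [19, 21), [37, 39).
That is 3 disjoint pieces.

3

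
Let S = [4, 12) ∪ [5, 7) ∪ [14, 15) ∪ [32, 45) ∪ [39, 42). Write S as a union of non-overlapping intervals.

[4, 12) ∪ [14, 15) ∪ [32, 45)

[5, 7) overlaps/touches [4, 12) → extend to [4, 12).
[14, 15) is disjoint → start new block.
[32, 45) is disjoint → start new block.
[39, 42) overlaps/touches [32, 45) → extend to [32, 45).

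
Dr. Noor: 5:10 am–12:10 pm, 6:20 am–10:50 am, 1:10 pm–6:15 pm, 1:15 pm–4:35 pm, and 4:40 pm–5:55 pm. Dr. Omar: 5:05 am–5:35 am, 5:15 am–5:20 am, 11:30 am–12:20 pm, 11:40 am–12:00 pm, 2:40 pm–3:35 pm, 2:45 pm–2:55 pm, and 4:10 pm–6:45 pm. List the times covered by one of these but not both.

A, merged: 5:10 am–12:10 pm, 1:10 pm–6:15 pm.
B, merged: 5:05 am–5:35 am, 11:30 am–12:20 pm, 2:40 pm–3:35 pm, 4:10 pm–6:45 pm.
A \ B = 5:35 am–11:30 am, 1:10 pm–2:40 pm, 3:35 pm–4:10 pm.
B \ A = 5:05 am–5:10 am, 12:10 pm–12:20 pm, 6:15 pm–6:45 pm.
Union of the two gives the symmetric difference.

5:05 am–5:10 am, 5:35 am–11:30 am, 12:10 pm–12:20 pm, 1:10 pm–2:40 pm, 3:35 pm–4:10 pm, 6:15 pm–6:45 pm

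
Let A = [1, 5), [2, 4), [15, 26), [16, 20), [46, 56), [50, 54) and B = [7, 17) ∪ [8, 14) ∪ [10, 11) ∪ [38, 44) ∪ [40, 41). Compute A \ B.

[1, 5) ∪ [17, 26) ∪ [46, 56)

Merge the first list: [1, 5), [15, 26), [46, 56).
Merge the second list: [7, 17), [38, 44).
[1, 5): nothing removed.
[15, 26) \ B = [17, 26).
[46, 56): nothing removed.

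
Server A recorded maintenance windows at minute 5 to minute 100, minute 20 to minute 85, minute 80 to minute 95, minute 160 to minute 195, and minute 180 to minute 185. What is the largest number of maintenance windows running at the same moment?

Sweep endpoints in order; track running count of active intervals.
Peak of 3 reached at minute 80.

3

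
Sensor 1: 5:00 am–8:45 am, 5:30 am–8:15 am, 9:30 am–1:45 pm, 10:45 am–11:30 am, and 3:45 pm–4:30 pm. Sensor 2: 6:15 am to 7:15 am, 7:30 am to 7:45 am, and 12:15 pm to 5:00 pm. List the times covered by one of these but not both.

5:00 am-6:15 am, 7:15 am-7:30 am, 7:45 am-8:45 am, 9:30 am-12:15 pm, 1:45 pm-3:45 pm, 4:30 pm-5:00 pm

First set merges to 5:00 am-8:45 am, 9:30 am-1:45 pm, 3:45 pm-4:30 pm.
A but not B: 5:00 am-6:15 am, 7:15 am-7:30 am, 7:45 am-8:45 am, 9:30 am-12:15 pm.
B but not A: 1:45 pm-3:45 pm, 4:30 pm-5:00 pm.
Combining gives A △ B.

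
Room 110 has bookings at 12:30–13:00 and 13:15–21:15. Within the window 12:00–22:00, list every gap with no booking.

The merged coverage is 12:30-13:00, 13:15-21:15.
Uncovered inside 12:00-22:00: 12:00-12:30, 13:00-13:15, 21:15-22:00.

12:00-12:30, 13:00-13:15, 21:15-22:00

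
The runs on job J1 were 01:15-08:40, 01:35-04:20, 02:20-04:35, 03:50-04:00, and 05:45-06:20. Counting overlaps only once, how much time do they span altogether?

7 h 25 min

Merged: 01:15–08:40.
Length: 7 h 25 min.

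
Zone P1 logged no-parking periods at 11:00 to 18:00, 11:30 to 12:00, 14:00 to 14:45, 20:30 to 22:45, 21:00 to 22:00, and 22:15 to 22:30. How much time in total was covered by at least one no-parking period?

9 h 15 min

Merged: 11:00-18:00, 20:30-22:45.
Lengths: 7 h + 2 h 15 min = 9 h 15 min.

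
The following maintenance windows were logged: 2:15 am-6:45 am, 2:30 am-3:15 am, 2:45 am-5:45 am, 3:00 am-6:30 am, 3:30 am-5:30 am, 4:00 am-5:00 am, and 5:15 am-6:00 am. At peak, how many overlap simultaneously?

5

Walk the sorted start/end points keeping a running depth.
The depth first hits 5 at 4:00 am.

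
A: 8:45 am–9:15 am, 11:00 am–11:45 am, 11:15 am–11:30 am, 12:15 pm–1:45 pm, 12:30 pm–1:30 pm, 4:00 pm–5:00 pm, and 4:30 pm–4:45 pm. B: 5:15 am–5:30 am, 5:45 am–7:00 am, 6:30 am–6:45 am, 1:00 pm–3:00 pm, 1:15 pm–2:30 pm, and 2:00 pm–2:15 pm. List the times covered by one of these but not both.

5:15 am–5:30 am, 5:45 am–7:00 am, 8:45 am–9:15 am, 11:00 am–11:45 am, 12:15 pm–1:00 pm, 1:45 pm–3:00 pm, 4:00 pm–5:00 pm

First set merges to 8:45 am–9:15 am, 11:00 am–11:45 am, 12:15 pm–1:45 pm, 4:00 pm–5:00 pm.
Second set merges to 5:15 am–5:30 am, 5:45 am–7:00 am, 1:00 pm–3:00 pm.
A but not B: 8:45 am–9:15 am, 11:00 am–11:45 am, 12:15 pm–1:00 pm, 4:00 pm–5:00 pm.
B but not A: 5:15 am–5:30 am, 5:45 am–7:00 am, 1:45 pm–3:00 pm.
Combining gives A △ B.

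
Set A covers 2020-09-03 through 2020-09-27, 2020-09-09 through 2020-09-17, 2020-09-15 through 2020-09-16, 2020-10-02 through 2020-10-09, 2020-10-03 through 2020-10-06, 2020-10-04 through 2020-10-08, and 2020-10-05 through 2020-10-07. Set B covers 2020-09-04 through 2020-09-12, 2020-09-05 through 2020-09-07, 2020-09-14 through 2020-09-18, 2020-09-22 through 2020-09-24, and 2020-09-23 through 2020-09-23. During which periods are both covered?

A, merged: 2020-09-03 through 2020-09-27, 2020-10-02 through 2020-10-09.
B, merged: 2020-09-04 through 2020-09-12, 2020-09-14 through 2020-09-18, 2020-09-22 through 2020-09-24.
2020-09-03 through 2020-09-27 ∩ B → 2020-09-04 through 2020-09-12, 2020-09-14 through 2020-09-18, 2020-09-22 through 2020-09-24.
2020-10-02 through 2020-10-09 meets no B interval.

2020-09-04 through 2020-09-12, 2020-09-14 through 2020-09-18, 2020-09-22 through 2020-09-24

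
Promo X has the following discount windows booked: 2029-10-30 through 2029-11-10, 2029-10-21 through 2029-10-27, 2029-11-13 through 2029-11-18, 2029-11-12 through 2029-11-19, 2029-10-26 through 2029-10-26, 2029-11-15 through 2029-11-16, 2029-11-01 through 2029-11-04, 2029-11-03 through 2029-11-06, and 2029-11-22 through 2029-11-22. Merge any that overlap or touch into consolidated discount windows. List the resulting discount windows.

2029-10-21 through 2029-10-27, 2029-10-30 through 2029-11-10, 2029-11-12 through 2029-11-19, 2029-11-22 through 2029-11-22

Sort by start: 2029-10-21 through 2029-10-27, 2029-10-26 through 2029-10-26, 2029-10-30 through 2029-11-10, 2029-11-01 through 2029-11-04, 2029-11-03 through 2029-11-06, 2029-11-12 through 2029-11-19, 2029-11-13 through 2029-11-18, 2029-11-15 through 2029-11-16, 2029-11-22 through 2029-11-22.
2029-10-26 through 2029-10-26 overlaps/touches 2029-10-21 through 2029-10-27 → extend to 2029-10-21 through 2029-10-27.
2029-10-30 through 2029-11-10 is disjoint → start new block.
2029-11-01 through 2029-11-04 overlaps/touches 2029-10-30 through 2029-11-10 → extend to 2029-10-30 through 2029-11-10.
2029-11-03 through 2029-11-06 overlaps/touches 2029-10-30 through 2029-11-10 → extend to 2029-10-30 through 2029-11-10.
2029-11-12 through 2029-11-19 is disjoint → start new block.
2029-11-13 through 2029-11-18 overlaps/touches 2029-11-12 through 2029-11-19 → extend to 2029-11-12 through 2029-11-19.
2029-11-15 through 2029-11-16 overlaps/touches 2029-11-12 through 2029-11-19 → extend to 2029-11-12 through 2029-11-19.
2029-11-22 through 2029-11-22 is disjoint → start new block.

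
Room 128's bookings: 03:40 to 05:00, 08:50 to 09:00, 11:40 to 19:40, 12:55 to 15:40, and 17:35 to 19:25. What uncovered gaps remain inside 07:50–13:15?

07:50–08:50, 09:00–11:40

The merged coverage is 03:40–05:00, 08:50–09:00, 11:40–19:40.
Uncovered inside 07:50–13:15: 07:50–08:50, 09:00–11:40.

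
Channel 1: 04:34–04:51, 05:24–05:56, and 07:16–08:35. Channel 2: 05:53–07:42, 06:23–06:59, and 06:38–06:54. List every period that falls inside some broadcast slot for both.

B, merged: 05:53–07:42.
04:34–04:51: no overlap with the second set.
05:24–05:56 meets the second set on 05:53–05:56.
07:16–08:35 meets the second set on 07:16–07:42.

05:53–05:56, 07:16–07:42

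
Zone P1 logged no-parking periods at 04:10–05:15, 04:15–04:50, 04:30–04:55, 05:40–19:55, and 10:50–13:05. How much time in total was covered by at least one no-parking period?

Merged: 04:10–05:15, 05:40–19:55.
Lengths: 1 h 5 min + 14 h 15 min = 15 h 20 min.

15 h 20 min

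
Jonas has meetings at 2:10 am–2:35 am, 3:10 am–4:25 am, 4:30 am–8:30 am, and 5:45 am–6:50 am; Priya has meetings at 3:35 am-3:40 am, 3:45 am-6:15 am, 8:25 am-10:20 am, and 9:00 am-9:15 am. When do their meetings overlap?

Merge the first list: 2:10 am–2:35 am, 3:10 am–4:25 am, 4:30 am–8:30 am.
Merge the second list: 3:35 am–3:40 am, 3:45 am–6:15 am, 8:25 am–10:20 am.
2:10 am–2:35 am meets no B interval.
3:10 am–4:25 am ∩ B → 3:35 am–3:40 am, 3:45 am–4:25 am.
4:30 am–8:30 am ∩ B → 4:30 am–6:15 am, 8:25 am–8:30 am.

3:35 am–3:40 am, 3:45 am–4:25 am, 4:30 am–6:15 am, 8:25 am–8:30 am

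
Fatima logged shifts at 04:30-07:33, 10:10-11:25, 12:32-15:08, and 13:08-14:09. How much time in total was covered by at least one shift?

6 h 54 min

Merged: 04:30-07:33, 10:10-11:25, 12:32-15:08.
Lengths: 3 h 3 min + 1 h 15 min + 2 h 36 min = 6 h 54 min.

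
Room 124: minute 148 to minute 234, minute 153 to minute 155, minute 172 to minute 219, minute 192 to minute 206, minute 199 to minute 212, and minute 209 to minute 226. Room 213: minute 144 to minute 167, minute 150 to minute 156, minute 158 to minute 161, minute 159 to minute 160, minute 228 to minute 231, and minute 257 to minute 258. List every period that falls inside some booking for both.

minute 148 to minute 167, minute 228 to minute 231

Merge the first list: minute 148 to minute 234.
Merge the second list: minute 144 to minute 167, minute 228 to minute 231, minute 257 to minute 258.
minute 148 to minute 234 overlaps B on minute 148 to minute 167, minute 228 to minute 231.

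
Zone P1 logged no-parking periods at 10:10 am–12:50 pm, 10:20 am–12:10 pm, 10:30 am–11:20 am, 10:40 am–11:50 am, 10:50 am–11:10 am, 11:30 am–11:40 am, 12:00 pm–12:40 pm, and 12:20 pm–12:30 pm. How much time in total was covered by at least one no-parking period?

Merged: 10:10 am–12:50 pm.
Length: 2 h 40 min.

2 h 40 min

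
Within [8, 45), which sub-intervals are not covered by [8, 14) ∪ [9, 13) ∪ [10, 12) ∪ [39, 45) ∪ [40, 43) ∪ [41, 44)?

The merged coverage is [8, 14), [39, 45).
Uncovered inside [8, 45): [14, 39).

[14, 39)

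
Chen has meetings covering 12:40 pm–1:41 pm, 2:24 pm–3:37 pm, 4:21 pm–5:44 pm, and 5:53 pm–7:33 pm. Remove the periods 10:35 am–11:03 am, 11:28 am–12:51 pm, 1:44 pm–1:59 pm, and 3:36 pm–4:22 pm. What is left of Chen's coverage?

12:51 pm–1:41 pm, 2:24 pm–3:36 pm, 4:22 pm–5:44 pm, 5:53 pm–7:33 pm

12:40 pm–1:41 pm with B removed leaves 12:51 pm–1:41 pm.
2:24 pm–3:37 pm with B removed leaves 2:24 pm–3:36 pm.
4:21 pm–5:44 pm with B removed leaves 4:22 pm–5:44 pm.
5:53 pm–7:33 pm is untouched.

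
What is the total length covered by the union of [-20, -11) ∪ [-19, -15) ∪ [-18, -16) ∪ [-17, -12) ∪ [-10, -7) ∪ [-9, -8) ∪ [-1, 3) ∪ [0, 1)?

16

Merged: [-20, -11), [-10, -7), [-1, 3).
Lengths: 9 + 3 + 4 = 16.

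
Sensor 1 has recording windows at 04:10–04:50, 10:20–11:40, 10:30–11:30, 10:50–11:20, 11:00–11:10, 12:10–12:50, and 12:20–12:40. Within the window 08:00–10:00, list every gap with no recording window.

08:00–10:00

The merged coverage is 04:10–04:50, 10:20–11:40, 12:10–12:50.
Complement within 08:00–10:00: 08:00–10:00.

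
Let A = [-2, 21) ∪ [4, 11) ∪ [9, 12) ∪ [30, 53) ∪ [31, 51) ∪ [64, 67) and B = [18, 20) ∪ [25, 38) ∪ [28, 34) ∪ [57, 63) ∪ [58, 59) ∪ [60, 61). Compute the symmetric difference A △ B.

[-2, 18) ∪ [20, 21) ∪ [25, 30) ∪ [38, 53) ∪ [57, 63) ∪ [64, 67)

First set merges to [-2, 21), [30, 53), [64, 67).
Second set merges to [18, 20), [25, 38), [57, 63).
A but not B: [-2, 18), [20, 21), [38, 53), [64, 67).
B but not A: [25, 30), [57, 63).
Combining gives A △ B.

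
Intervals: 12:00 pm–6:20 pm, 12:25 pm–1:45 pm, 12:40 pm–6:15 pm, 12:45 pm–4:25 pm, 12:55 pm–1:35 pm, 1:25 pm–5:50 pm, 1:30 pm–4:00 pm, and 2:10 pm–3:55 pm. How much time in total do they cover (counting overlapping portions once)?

Merged: 12:00 pm–6:20 pm.
Length: 6 h 20 min.

6 h 20 min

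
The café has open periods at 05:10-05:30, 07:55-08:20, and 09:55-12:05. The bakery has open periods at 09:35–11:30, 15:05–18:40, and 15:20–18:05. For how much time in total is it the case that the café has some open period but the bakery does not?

Merge the second list: 09:35–11:30, 15:05–18:40.
A \ B = 05:10–05:30, 07:55–08:20, 11:30–12:05.
Total: 20 min + 25 min + 35 min = 1 h 20 min.

1 h 20 min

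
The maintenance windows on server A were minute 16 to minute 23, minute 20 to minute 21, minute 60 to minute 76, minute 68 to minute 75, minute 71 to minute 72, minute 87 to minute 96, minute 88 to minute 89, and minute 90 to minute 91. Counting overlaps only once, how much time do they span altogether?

32 minutes

Merged: minute 16 to minute 23, minute 60 to minute 76, minute 87 to minute 96.
Lengths: 7 minutes + 16 minutes + 9 minutes = 32 minutes.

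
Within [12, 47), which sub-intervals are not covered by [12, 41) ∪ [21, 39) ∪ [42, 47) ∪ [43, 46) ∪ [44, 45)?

The merged coverage is [12, 41), [42, 47).
Uncovered inside [12, 47): [41, 42).

[41, 42)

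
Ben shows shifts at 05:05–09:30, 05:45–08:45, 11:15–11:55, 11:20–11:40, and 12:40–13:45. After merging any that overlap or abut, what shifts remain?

05:05–09:30, 11:15–11:55, 12:40–13:45

05:45–08:45 overlaps/touches 05:05–09:30 → extend to 05:05–09:30.
11:15–11:55 is disjoint → start new block.
11:20–11:40 overlaps/touches 11:15–11:55 → extend to 11:15–11:55.
12:40–13:45 is disjoint → start new block.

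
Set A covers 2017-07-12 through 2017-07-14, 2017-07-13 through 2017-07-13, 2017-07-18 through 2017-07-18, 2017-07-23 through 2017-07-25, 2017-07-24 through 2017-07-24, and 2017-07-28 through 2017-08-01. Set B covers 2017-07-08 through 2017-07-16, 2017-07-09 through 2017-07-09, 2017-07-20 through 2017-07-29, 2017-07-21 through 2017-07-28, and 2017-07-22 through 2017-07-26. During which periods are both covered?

First set merges to 2017-07-12 through 2017-07-14, 2017-07-18 through 2017-07-18, 2017-07-23 through 2017-07-25, 2017-07-28 through 2017-08-01.
Second set merges to 2017-07-08 through 2017-07-16, 2017-07-20 through 2017-07-29.
2017-07-12 through 2017-07-14 meets the second set on 2017-07-12 through 2017-07-14.
2017-07-18 through 2017-07-18: no overlap with the second set.
2017-07-23 through 2017-07-25 meets the second set on 2017-07-23 through 2017-07-25.
2017-07-28 through 2017-08-01 meets the second set on 2017-07-28 through 2017-07-29.

2017-07-12 through 2017-07-14, 2017-07-23 through 2017-07-25, 2017-07-28 through 2017-07-29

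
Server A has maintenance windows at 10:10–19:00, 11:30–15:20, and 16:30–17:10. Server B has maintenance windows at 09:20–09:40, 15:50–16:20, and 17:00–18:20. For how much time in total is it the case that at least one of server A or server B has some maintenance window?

Merge the first list: 10:10-19:00.
A ∪ B = 09:20-09:40, 10:10-19:00.
Total: 20 min + 8 h 50 min = 9 h 10 min.

9 h 10 min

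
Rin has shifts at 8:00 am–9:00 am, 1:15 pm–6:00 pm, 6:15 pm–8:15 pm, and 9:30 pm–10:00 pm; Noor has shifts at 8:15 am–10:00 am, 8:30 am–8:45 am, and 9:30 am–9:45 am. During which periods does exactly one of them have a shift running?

8:00 am–8:15 am, 9:00 am–10:00 am, 1:15 pm–6:00 pm, 6:15 pm–8:15 pm, 9:30 pm–10:00 pm

Second set merges to 8:15 am–10:00 am.
A but not B: 8:00 am–8:15 am, 1:15 pm–6:00 pm, 6:15 pm–8:15 pm, 9:30 pm–10:00 pm.
B but not A: 9:00 am–10:00 am.
Combining gives A △ B.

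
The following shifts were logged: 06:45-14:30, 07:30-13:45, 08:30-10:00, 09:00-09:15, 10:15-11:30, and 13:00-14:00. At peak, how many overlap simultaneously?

Sweep endpoints in order; track running count of active intervals.
Peak of 4 reached at 09:00.

4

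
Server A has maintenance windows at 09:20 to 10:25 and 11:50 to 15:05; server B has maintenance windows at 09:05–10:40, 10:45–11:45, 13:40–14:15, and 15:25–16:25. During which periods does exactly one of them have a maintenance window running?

A \ B = 11:50–13:40, 14:15–15:05.
B \ A = 09:05–09:20, 10:25–10:40, 10:45–11:45, 15:25–16:25.
Union of the two gives the symmetric difference.

09:05–09:20, 10:25–10:40, 10:45–11:45, 11:50–13:40, 14:15–15:05, 15:25–16:25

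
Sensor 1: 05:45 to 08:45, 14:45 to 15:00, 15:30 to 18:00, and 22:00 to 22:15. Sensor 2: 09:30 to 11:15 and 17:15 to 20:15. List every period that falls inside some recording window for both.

05:45-08:45: no overlap with the second set.
14:45-15:00: no overlap with the second set.
15:30-18:00 meets the second set on 17:15-18:00.
22:00-22:15: no overlap with the second set.

17:15-18:00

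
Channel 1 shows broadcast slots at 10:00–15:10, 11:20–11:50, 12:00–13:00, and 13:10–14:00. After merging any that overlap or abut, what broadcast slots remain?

10:00-15:10

11:20-11:50 overlaps/touches 10:00-15:10 → extend to 10:00-15:10.
12:00-13:00 overlaps/touches 10:00-15:10 → extend to 10:00-15:10.
13:10-14:00 overlaps/touches 10:00-15:10 → extend to 10:00-15:10.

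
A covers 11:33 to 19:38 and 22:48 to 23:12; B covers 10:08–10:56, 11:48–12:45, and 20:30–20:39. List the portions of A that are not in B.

11:33–19:38 minus B → 11:33–11:48, 12:45–19:38.
22:48–23:12: no B overlap → unchanged.

11:33–11:48, 12:45–19:38, 22:48–23:12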